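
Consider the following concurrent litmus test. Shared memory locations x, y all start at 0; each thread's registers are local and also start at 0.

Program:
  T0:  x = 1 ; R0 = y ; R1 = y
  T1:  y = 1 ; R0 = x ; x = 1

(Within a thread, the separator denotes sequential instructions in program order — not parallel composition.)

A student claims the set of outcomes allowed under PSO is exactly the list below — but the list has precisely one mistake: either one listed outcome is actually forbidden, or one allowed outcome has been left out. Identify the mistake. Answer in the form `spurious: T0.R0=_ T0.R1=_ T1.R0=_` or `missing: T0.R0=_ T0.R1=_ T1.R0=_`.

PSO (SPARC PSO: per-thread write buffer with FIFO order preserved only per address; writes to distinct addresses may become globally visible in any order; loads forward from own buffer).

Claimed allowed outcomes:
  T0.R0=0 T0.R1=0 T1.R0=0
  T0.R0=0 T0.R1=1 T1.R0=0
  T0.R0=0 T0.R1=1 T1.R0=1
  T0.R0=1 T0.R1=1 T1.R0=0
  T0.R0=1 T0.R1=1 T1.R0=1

missing: T0.R0=0 T0.R1=0 T1.R0=1

outcome vector order: (T0.R0,T0.R1,T1.R0)
PSO (6): <0 0 0>; <0 0 1>; <0 1 0>; <0 1 1>; <1 1 0>; <1 1 1>
PSO∖claimed = {<0 0 1>}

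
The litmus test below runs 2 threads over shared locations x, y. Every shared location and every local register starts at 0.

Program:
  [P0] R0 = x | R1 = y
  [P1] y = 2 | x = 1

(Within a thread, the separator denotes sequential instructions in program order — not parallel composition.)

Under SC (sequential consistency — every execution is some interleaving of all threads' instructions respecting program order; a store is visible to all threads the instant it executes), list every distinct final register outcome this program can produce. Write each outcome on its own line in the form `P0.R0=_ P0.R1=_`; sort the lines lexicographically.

outcome vector order: (P0.R0,P0.R1)
|SC outcomes| = 3

P0.R0=0 P0.R1=0
P0.R0=0 P0.R1=2
P0.R0=1 P0.R1=2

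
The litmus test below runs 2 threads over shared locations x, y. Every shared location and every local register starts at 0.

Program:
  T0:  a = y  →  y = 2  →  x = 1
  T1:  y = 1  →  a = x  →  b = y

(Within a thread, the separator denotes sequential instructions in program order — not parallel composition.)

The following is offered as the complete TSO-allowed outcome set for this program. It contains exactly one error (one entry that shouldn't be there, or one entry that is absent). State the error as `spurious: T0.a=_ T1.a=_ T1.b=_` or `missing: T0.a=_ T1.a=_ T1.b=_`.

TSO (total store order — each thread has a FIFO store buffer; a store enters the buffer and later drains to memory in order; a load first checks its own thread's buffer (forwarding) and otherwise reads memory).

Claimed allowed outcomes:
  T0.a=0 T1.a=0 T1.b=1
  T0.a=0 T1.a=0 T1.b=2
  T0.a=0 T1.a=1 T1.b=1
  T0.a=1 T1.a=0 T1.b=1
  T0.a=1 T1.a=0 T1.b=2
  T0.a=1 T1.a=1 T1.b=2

missing: T0.a=0 T1.a=1 T1.b=2

outcome vector order: (T0.a,T1.a,T1.b)
TSO: 7 outcomes — {0/0/1, 0/0/2, 0/1/1, 0/1/2, 1/0/1, 1/0/2, 1/1/2}
TSO∖claimed = {0/1/2}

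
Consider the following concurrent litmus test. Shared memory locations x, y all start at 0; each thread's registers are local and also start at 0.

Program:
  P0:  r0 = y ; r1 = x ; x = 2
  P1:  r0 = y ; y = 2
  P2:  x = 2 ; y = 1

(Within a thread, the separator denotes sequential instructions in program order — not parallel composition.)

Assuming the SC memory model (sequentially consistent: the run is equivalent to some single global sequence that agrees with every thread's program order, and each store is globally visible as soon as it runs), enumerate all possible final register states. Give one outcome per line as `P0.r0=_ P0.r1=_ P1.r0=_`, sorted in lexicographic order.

P0.r0=0 P0.r1=0 P1.r0=0
P0.r0=0 P0.r1=0 P1.r0=1
P0.r0=0 P0.r1=2 P1.r0=0
P0.r0=0 P0.r1=2 P1.r0=1
P0.r0=1 P0.r1=2 P1.r0=0
P0.r0=1 P0.r1=2 P1.r0=1
P0.r0=2 P0.r1=0 P1.r0=0
P0.r0=2 P0.r1=2 P1.r0=0
P0.r0=2 P0.r1=2 P1.r0=1

outcome vector order: (P0.r0,P0.r1,P1.r0)
|SC outcomes| = 9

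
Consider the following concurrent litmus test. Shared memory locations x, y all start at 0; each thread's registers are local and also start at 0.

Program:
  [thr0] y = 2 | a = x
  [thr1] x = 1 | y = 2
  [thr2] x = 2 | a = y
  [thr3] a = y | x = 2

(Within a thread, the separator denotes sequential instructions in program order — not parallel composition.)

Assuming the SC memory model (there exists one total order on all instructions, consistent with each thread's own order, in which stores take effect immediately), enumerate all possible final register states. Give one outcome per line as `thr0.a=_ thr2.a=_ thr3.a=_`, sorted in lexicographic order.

outcome vector order: (thr0.a,thr2.a,thr3.a)
|SC outcomes| = 10

thr0.a=0 thr2.a=2 thr3.a=0
thr0.a=0 thr2.a=2 thr3.a=2
thr0.a=1 thr2.a=0 thr3.a=0
thr0.a=1 thr2.a=0 thr3.a=2
thr0.a=1 thr2.a=2 thr3.a=0
thr0.a=1 thr2.a=2 thr3.a=2
thr0.a=2 thr2.a=0 thr3.a=0
thr0.a=2 thr2.a=0 thr3.a=2
thr0.a=2 thr2.a=2 thr3.a=0
thr0.a=2 thr2.a=2 thr3.a=2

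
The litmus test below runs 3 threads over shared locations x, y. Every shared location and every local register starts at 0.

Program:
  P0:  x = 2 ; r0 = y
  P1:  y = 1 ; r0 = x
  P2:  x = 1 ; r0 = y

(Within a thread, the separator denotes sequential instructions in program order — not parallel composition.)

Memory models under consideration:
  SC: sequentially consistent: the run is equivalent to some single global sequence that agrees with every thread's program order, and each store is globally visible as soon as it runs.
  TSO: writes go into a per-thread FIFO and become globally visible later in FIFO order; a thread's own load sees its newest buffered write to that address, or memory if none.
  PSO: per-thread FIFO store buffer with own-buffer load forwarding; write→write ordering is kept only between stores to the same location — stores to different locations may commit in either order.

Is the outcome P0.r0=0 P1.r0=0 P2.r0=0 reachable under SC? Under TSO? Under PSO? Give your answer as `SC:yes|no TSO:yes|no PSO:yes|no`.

SC:no TSO:yes PSO:yes

outcome vector order: (P0.r0,P1.r0,P2.r0)
SC: 9 outcomes — {0/1/0 0/1/1 0/2/0 0/2/1 1/0/1 1/1/0 1/1/1 1/2/0 1/2/1}
TSO: 12 outcomes — {0/0/0 0/0/1 0/1/0 0/1/1 0/2/0 0/2/1 1/0/0 1/0/1 1/1/0 1/1/1 1/2/0 1/2/1}
PSO: 12 outcomes — {0/0/0 0/0/1 0/1/0 0/1/1 0/2/0 0/2/1 1/0/0 1/0/1 1/1/0 1/1/1 1/2/0 1/2/1}
target 0/0/0 ∈ {TSO,PSO}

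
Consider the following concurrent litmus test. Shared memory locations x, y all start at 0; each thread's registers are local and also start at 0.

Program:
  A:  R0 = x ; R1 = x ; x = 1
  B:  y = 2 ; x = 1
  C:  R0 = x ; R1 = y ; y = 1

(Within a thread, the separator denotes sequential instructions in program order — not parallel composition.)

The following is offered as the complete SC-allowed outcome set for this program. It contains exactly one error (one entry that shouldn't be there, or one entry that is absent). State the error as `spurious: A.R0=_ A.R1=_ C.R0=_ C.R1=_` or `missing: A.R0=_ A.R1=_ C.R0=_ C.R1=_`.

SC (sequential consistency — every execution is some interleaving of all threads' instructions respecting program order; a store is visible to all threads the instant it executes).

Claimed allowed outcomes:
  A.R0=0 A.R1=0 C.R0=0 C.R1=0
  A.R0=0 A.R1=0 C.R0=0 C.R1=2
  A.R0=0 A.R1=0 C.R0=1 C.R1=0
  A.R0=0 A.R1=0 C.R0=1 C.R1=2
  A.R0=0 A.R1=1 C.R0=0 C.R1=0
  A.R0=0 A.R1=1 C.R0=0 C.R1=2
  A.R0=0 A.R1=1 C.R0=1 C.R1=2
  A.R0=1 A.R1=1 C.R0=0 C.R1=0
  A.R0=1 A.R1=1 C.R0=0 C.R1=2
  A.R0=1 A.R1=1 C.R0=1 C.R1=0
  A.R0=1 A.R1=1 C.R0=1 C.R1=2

outcome vector order: (A.R0,A.R1,C.R0,C.R1)
under SC → 0/0/0/0 0/0/0/2 0/0/1/0 0/0/1/2 0/1/0/0 0/1/0/2 0/1/1/2 1/1/0/0 1/1/0/2 1/1/1/2
claimed∖SC = {1/1/1/0}

spurious: A.R0=1 A.R1=1 C.R0=1 C.R1=0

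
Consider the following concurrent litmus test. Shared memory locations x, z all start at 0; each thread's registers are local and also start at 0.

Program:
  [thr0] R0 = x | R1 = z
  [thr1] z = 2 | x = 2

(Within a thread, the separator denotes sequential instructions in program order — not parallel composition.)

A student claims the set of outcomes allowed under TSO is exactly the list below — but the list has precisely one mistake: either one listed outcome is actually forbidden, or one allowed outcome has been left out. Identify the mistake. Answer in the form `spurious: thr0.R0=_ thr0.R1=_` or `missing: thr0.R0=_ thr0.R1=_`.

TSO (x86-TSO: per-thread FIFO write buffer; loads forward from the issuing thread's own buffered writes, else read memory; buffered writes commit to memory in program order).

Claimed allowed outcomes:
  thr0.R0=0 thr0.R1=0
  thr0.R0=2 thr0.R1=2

missing: thr0.R0=0 thr0.R1=2

outcome vector order: (thr0.R0,thr0.R1)
TSO: 3 outcomes — {00, 02, 22}
TSO∖claimed = {02}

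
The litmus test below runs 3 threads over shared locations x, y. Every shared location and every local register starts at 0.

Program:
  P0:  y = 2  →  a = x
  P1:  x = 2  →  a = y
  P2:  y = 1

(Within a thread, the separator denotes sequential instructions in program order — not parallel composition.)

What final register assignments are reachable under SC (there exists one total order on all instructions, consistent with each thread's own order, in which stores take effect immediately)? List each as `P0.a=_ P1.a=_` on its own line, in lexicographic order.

outcome vector order: (P0.a,P1.a)
|SC outcomes| = 5

P0.a=0 P1.a=1
P0.a=0 P1.a=2
P0.a=2 P1.a=0
P0.a=2 P1.a=1
P0.a=2 P1.a=2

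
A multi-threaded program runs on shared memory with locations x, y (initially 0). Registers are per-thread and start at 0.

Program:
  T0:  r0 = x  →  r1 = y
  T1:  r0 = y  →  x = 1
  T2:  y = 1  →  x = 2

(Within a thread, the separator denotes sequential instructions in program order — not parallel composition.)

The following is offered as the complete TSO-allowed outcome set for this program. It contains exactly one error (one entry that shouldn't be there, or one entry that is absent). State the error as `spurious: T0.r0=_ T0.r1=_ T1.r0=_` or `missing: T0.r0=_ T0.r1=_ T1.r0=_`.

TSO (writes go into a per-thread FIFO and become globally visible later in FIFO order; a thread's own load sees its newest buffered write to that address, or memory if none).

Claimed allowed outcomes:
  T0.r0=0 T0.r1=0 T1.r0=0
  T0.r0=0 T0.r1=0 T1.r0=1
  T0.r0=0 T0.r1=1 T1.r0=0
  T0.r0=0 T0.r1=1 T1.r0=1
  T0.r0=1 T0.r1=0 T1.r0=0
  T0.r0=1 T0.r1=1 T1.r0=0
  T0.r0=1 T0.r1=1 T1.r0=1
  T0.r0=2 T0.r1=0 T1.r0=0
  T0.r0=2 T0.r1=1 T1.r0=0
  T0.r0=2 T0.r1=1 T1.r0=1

spurious: T0.r0=2 T0.r1=0 T1.r0=0

outcome vector order: (T0.r0,T0.r1,T1.r0)
under TSO → <0 0 0> <0 0 1> <0 1 0> <0 1 1> <1 0 0> <1 1 0> <1 1 1> <2 1 0> <2 1 1>
claimed∖TSO = {<2 0 0>}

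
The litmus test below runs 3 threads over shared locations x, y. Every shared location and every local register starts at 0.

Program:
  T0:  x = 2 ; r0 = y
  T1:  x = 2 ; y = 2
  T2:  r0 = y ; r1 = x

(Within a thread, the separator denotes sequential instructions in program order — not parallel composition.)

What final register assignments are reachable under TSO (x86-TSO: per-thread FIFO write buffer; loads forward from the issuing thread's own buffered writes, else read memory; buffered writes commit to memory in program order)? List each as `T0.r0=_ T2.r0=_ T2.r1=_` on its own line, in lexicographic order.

T0.r0=0 T2.r0=0 T2.r1=0
T0.r0=0 T2.r0=0 T2.r1=2
T0.r0=0 T2.r0=2 T2.r1=2
T0.r0=2 T2.r0=0 T2.r1=0
T0.r0=2 T2.r0=0 T2.r1=2
T0.r0=2 T2.r0=2 T2.r1=2

outcome vector order: (T0.r0,T2.r0,T2.r1)
|TSO outcomes| = 6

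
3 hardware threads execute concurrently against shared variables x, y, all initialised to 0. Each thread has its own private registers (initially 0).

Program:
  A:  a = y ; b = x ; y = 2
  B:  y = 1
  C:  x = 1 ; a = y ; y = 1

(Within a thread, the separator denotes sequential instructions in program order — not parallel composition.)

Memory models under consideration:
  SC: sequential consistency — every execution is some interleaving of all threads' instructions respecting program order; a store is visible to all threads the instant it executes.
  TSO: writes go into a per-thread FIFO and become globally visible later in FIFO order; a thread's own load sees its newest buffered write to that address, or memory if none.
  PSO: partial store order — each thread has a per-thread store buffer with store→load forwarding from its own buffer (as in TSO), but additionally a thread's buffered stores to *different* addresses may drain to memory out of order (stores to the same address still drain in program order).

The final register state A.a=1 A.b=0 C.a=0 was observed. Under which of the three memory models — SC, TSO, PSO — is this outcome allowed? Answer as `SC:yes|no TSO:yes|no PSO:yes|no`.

SC:no TSO:yes PSO:yes

outcome vector order: (A.a,A.b,C.a)
[SC] allowed = {(0,0,0), (0,0,1), (0,0,2), (0,1,0), (0,1,1), (0,1,2), (1,0,1), (1,0,2), (1,1,0), (1,1,1), (1,1,2)}
[TSO] allowed = {(0,0,0), (0,0,1), (0,0,2), (0,1,0), (0,1,1), (0,1,2), (1,0,0), (1,0,1), (1,0,2), (1,1,0), (1,1,1), (1,1,2)}
[PSO] allowed = {(0,0,0), (0,0,1), (0,0,2), (0,1,0), (0,1,1), (0,1,2), (1,0,0), (1,0,1), (1,0,2), (1,1,0), (1,1,1), (1,1,2)}
target (1,0,0) ∈ {TSO,PSO}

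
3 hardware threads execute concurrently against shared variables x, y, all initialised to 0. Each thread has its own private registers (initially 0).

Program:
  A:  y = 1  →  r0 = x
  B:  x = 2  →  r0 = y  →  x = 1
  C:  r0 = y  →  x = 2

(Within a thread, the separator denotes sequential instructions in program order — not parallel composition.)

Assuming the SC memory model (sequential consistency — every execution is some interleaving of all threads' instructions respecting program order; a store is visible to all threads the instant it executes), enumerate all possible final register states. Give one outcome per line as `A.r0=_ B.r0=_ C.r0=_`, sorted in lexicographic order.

outcome vector order: (A.r0,B.r0,C.r0)
|SC outcomes| = 10

A.r0=0 B.r0=1 C.r0=0
A.r0=0 B.r0=1 C.r0=1
A.r0=1 B.r0=0 C.r0=0
A.r0=1 B.r0=0 C.r0=1
A.r0=1 B.r0=1 C.r0=0
A.r0=1 B.r0=1 C.r0=1
A.r0=2 B.r0=0 C.r0=0
A.r0=2 B.r0=0 C.r0=1
A.r0=2 B.r0=1 C.r0=0
A.r0=2 B.r0=1 C.r0=1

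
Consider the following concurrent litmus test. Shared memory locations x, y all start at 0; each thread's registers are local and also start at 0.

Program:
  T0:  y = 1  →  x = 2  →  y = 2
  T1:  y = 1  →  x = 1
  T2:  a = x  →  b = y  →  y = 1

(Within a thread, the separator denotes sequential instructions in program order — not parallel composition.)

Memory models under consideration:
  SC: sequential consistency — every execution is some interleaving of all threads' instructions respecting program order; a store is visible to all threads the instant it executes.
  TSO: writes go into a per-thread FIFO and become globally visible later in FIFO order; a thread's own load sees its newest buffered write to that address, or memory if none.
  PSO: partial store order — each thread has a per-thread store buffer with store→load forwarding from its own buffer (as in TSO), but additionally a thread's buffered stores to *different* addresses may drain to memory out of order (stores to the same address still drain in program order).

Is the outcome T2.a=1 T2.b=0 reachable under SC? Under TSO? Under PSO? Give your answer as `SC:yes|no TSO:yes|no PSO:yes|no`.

SC:no TSO:no PSO:yes

outcome vector order: (T2.a,T2.b)
[SC] allowed = {(0,0); (0,1); (0,2); (1,1); (1,2); (2,1); (2,2)}
[TSO] allowed = {(0,0); (0,1); (0,2); (1,1); (1,2); (2,1); (2,2)}
[PSO] allowed = {(0,0); (0,1); (0,2); (1,0); (1,1); (1,2); (2,0); (2,1); (2,2)}
target (1,0) ∈ {PSO}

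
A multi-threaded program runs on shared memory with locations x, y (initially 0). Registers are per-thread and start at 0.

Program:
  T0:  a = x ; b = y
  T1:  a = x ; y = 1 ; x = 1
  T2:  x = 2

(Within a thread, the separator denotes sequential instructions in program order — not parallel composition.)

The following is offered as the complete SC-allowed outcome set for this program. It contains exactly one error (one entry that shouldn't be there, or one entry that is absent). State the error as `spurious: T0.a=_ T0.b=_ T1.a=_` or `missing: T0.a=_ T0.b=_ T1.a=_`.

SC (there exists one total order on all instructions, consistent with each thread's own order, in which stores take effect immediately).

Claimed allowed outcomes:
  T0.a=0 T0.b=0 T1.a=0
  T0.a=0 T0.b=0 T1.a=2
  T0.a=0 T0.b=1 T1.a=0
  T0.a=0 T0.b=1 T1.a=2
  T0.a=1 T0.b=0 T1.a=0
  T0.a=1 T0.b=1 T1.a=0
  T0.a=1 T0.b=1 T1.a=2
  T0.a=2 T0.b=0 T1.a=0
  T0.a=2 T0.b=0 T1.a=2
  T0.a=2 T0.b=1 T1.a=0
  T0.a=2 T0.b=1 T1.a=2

spurious: T0.a=1 T0.b=0 T1.a=0

outcome vector order: (T0.a,T0.b,T1.a)
[SC] allowed = {<0 0 0>, <0 0 2>, <0 1 0>, <0 1 2>, <1 1 0>, <1 1 2>, <2 0 0>, <2 0 2>, <2 1 0>, <2 1 2>}
claimed∖SC = {<1 0 0>}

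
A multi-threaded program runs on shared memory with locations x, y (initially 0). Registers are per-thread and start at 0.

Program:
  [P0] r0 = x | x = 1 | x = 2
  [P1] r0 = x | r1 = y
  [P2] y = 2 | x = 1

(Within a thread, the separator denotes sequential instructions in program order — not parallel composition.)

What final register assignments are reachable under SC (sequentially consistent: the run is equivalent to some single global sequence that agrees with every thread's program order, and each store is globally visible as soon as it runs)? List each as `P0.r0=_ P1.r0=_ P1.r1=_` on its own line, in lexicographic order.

P0.r0=0 P1.r0=0 P1.r1=0
P0.r0=0 P1.r0=0 P1.r1=2
P0.r0=0 P1.r0=1 P1.r1=0
P0.r0=0 P1.r0=1 P1.r1=2
P0.r0=0 P1.r0=2 P1.r1=0
P0.r0=0 P1.r0=2 P1.r1=2
P0.r0=1 P1.r0=0 P1.r1=0
P0.r0=1 P1.r0=0 P1.r1=2
P0.r0=1 P1.r0=1 P1.r1=2
P0.r0=1 P1.r0=2 P1.r1=2

outcome vector order: (P0.r0,P1.r0,P1.r1)
|SC outcomes| = 10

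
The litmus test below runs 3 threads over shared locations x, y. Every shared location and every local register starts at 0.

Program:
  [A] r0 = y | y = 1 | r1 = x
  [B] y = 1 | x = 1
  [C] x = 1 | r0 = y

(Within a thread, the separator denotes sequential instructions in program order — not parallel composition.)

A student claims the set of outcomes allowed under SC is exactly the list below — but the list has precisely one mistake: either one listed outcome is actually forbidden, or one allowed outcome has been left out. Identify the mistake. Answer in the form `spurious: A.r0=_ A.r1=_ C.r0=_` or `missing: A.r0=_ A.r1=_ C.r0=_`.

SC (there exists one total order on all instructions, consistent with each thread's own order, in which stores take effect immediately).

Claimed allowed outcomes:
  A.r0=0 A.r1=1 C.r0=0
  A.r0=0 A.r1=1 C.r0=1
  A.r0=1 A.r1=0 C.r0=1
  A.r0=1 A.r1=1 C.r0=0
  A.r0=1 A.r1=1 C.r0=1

missing: A.r0=0 A.r1=0 C.r0=1

outcome vector order: (A.r0,A.r1,C.r0)
SC: 6 outcomes — {0/0/1; 0/1/0; 0/1/1; 1/0/1; 1/1/0; 1/1/1}
SC∖claimed = {0/0/1}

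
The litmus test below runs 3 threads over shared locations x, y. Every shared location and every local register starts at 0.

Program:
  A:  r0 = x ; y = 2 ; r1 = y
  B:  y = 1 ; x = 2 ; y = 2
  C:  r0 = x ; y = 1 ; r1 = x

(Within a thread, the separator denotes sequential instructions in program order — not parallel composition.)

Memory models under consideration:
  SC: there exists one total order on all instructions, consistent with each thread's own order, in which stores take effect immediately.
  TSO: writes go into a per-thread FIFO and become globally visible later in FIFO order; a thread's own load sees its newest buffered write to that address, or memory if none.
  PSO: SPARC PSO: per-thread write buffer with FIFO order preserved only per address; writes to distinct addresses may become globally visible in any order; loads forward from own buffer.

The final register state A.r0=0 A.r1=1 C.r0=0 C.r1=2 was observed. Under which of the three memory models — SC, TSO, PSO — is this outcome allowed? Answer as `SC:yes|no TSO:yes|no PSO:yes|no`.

outcome vector order: (A.r0,A.r1,C.r0,C.r1)
SC (11): (0,1,0,0) (0,1,0,2) (0,1,2,2) (0,2,0,0) (0,2,0,2) (0,2,2,2) (2,1,0,2) (2,1,2,2) (2,2,0,0) (2,2,0,2) (2,2,2,2)
TSO (12): (0,1,0,0) (0,1,0,2) (0,1,2,2) (0,2,0,0) (0,2,0,2) (0,2,2,2) (2,1,0,0) (2,1,0,2) (2,1,2,2) (2,2,0,0) (2,2,0,2) (2,2,2,2)
PSO (12): (0,1,0,0) (0,1,0,2) (0,1,2,2) (0,2,0,0) (0,2,0,2) (0,2,2,2) (2,1,0,0) (2,1,0,2) (2,1,2,2) (2,2,0,0) (2,2,0,2) (2,2,2,2)
target (0,1,0,2) ∈ {SC,TSO,PSO}

SC:yes TSO:yes PSO:yes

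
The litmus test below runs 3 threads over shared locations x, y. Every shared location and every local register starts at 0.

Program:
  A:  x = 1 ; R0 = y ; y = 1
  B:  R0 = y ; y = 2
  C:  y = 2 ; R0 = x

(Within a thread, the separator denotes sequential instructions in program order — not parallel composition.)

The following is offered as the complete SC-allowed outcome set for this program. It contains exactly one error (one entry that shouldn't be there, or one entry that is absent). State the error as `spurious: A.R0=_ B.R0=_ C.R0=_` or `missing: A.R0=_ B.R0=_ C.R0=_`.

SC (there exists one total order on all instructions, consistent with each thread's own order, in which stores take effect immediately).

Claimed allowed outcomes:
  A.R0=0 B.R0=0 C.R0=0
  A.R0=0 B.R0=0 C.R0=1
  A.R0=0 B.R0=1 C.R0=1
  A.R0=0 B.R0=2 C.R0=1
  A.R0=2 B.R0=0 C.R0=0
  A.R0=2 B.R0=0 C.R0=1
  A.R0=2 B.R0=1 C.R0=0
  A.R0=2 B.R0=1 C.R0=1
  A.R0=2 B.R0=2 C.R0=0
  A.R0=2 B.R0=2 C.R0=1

outcome vector order: (A.R0,B.R0,C.R0)
SC (9): <0 0 1>, <0 1 1>, <0 2 1>, <2 0 0>, <2 0 1>, <2 1 0>, <2 1 1>, <2 2 0>, <2 2 1>
claimed∖SC = {<0 0 0>}

spurious: A.R0=0 B.R0=0 C.R0=0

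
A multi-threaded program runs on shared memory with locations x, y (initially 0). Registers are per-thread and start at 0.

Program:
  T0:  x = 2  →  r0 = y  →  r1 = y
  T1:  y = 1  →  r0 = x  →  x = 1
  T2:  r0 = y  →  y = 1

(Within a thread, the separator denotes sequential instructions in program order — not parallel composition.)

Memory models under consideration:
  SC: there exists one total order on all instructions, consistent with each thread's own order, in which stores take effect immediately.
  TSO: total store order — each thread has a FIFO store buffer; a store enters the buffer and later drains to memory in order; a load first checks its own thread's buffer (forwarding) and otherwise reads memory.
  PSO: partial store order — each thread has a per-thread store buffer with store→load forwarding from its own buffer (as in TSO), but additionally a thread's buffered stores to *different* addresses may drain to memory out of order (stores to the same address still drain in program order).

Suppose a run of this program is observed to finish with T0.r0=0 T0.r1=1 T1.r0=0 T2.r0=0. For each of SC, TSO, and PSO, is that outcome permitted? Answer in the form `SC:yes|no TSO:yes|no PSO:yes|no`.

SC:no TSO:yes PSO:yes

outcome vector order: (T0.r0,T0.r1,T1.r0,T2.r0)
[SC] allowed = {0020, 0021, 0120, 0121, 1100, 1101, 1120, 1121}
[TSO] allowed = {0000, 0001, 0020, 0021, 0100, 0101, 0120, 0121, 1100, 1101, 1120, 1121}
[PSO] allowed = {0000, 0001, 0020, 0021, 0100, 0101, 0120, 0121, 1100, 1101, 1120, 1121}
target 0100 ∈ {TSO,PSO}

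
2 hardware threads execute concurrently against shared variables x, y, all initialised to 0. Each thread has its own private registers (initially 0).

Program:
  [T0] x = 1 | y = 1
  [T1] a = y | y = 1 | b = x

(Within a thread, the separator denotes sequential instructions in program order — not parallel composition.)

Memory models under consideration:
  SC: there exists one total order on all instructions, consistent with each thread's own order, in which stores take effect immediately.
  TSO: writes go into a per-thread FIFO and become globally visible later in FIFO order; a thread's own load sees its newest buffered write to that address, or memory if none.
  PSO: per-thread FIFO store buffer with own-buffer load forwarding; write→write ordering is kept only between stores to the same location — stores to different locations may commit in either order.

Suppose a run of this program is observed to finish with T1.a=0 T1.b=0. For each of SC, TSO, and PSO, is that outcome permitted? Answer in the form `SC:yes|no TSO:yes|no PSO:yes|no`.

outcome vector order: (T1.a,T1.b)
SC (3): 0/0, 0/1, 1/1
TSO (3): 0/0, 0/1, 1/1
PSO (4): 0/0, 0/1, 1/0, 1/1
target 0/0 ∈ {SC,TSO,PSO}

SC:yes TSO:yes PSO:yes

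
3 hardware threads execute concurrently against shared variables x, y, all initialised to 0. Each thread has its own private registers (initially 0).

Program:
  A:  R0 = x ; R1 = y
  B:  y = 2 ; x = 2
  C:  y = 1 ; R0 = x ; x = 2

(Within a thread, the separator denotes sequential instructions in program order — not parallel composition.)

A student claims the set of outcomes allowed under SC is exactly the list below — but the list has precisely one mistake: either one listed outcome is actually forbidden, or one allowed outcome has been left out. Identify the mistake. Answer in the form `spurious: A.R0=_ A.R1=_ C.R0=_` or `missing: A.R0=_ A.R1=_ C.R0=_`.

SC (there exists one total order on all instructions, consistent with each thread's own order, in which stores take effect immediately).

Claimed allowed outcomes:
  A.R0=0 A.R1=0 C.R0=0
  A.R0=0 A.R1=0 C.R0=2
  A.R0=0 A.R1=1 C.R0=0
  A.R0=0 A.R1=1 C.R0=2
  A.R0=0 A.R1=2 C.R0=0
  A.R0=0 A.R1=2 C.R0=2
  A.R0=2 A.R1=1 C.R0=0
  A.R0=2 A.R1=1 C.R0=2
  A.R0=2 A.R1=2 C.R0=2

missing: A.R0=2 A.R1=2 C.R0=0

outcome vector order: (A.R0,A.R1,C.R0)
[SC] allowed = {<0 0 0> <0 0 2> <0 1 0> <0 1 2> <0 2 0> <0 2 2> <2 1 0> <2 1 2> <2 2 0> <2 2 2>}
SC∖claimed = {<2 2 0>}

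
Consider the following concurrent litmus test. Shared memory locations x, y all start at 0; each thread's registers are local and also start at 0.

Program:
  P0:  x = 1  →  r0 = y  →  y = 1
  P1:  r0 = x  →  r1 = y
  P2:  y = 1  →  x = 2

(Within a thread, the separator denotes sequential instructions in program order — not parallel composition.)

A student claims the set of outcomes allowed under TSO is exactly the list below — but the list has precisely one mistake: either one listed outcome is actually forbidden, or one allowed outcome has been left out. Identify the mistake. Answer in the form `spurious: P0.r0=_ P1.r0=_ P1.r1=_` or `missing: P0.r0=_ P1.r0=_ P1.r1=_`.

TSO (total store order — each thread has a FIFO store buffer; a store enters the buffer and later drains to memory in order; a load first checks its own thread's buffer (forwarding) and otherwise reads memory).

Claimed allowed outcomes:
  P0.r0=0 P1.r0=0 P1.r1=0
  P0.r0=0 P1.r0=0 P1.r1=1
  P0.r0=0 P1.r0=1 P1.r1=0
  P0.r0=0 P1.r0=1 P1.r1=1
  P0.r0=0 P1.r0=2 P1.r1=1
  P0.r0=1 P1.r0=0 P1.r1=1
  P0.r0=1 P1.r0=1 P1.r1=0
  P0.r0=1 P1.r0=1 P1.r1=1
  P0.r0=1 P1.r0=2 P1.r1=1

outcome vector order: (P0.r0,P1.r0,P1.r1)
[TSO] allowed = {000; 001; 010; 011; 021; 100; 101; 110; 111; 121}
TSO∖claimed = {100}

missing: P0.r0=1 P1.r0=0 P1.r1=0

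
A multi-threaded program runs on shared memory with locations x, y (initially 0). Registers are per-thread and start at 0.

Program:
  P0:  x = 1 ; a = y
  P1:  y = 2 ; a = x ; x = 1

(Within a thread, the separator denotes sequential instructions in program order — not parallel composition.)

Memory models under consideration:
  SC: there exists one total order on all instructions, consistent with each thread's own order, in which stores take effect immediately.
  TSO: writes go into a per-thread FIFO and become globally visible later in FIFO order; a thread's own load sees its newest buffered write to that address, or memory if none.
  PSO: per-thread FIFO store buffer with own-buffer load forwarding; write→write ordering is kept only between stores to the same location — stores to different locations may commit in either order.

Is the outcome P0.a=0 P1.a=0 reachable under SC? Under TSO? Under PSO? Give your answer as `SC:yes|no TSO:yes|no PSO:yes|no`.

SC:no TSO:yes PSO:yes

outcome vector order: (P0.a,P1.a)
SC (3): (0,1); (2,0); (2,1)
TSO (4): (0,0); (0,1); (2,0); (2,1)
PSO (4): (0,0); (0,1); (2,0); (2,1)
target (0,0) ∈ {TSO,PSO}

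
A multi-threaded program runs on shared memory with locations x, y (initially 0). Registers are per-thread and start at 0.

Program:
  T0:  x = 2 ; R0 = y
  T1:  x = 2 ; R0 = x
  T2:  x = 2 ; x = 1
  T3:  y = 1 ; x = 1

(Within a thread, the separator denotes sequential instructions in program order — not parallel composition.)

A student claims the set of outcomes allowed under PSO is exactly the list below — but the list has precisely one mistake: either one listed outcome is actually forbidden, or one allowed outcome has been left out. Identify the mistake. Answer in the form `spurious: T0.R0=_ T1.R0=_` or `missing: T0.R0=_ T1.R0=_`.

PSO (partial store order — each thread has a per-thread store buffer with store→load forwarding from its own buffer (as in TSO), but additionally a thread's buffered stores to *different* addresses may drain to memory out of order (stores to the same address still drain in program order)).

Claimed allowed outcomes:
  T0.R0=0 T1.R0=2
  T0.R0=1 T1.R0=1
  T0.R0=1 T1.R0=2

missing: T0.R0=0 T1.R0=1

outcome vector order: (T0.R0,T1.R0)
under PSO → 0/1, 0/2, 1/1, 1/2
PSO∖claimed = {0/1}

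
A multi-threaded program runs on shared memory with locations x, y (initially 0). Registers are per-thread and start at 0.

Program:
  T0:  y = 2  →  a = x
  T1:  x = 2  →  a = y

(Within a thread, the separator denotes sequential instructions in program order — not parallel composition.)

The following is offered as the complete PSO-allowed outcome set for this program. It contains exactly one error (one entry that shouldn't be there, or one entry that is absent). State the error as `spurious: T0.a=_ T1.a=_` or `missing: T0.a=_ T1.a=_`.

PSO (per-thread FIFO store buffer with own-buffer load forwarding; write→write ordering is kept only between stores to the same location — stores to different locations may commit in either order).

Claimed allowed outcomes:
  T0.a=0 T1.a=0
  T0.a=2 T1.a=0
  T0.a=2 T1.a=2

outcome vector order: (T0.a,T1.a)
under PSO → 0/0 0/2 2/0 2/2
PSO∖claimed = {0/2}

missing: T0.a=0 T1.a=2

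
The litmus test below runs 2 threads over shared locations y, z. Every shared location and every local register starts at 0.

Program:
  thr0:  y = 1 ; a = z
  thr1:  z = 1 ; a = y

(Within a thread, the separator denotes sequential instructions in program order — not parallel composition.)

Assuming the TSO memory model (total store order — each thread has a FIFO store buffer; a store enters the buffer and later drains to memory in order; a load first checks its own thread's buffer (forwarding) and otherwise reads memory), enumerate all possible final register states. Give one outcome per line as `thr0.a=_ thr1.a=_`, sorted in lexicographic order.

thr0.a=0 thr1.a=0
thr0.a=0 thr1.a=1
thr0.a=1 thr1.a=0
thr0.a=1 thr1.a=1

outcome vector order: (thr0.a,thr1.a)
|TSO outcomes| = 4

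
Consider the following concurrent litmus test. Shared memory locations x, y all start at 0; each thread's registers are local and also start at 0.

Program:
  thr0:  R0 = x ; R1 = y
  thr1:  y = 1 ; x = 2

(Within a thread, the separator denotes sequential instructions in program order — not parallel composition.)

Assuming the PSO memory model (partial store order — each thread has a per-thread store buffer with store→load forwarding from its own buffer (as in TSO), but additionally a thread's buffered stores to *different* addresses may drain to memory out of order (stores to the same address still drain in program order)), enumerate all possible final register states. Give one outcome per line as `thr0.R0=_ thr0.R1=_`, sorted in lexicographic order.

outcome vector order: (thr0.R0,thr0.R1)
|PSO outcomes| = 4

thr0.R0=0 thr0.R1=0
thr0.R0=0 thr0.R1=1
thr0.R0=2 thr0.R1=0
thr0.R0=2 thr0.R1=1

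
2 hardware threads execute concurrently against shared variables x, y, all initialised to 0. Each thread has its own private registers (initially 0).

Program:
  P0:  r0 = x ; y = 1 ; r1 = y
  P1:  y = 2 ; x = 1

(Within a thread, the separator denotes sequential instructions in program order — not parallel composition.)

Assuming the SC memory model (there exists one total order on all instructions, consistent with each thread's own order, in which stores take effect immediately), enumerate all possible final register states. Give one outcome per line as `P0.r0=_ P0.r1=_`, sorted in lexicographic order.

P0.r0=0 P0.r1=1
P0.r0=0 P0.r1=2
P0.r0=1 P0.r1=1

outcome vector order: (P0.r0,P0.r1)
|SC outcomes| = 3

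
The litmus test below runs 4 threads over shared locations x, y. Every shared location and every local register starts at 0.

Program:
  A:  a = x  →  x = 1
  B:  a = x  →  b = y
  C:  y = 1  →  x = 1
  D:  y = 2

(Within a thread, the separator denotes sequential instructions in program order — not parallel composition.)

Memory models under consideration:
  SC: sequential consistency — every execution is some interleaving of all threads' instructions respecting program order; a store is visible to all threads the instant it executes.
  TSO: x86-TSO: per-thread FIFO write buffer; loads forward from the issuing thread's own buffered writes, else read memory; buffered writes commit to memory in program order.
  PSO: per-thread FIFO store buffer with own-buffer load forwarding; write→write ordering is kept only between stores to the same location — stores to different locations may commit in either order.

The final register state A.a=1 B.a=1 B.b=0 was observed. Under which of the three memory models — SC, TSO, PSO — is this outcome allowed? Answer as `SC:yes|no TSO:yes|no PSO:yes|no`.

outcome vector order: (A.a,B.a,B.b)
SC (11): <0 0 0>; <0 0 1>; <0 0 2>; <0 1 0>; <0 1 1>; <0 1 2>; <1 0 0>; <1 0 1>; <1 0 2>; <1 1 1>; <1 1 2>
TSO (11): <0 0 0>; <0 0 1>; <0 0 2>; <0 1 0>; <0 1 1>; <0 1 2>; <1 0 0>; <1 0 1>; <1 0 2>; <1 1 1>; <1 1 2>
PSO (12): <0 0 0>; <0 0 1>; <0 0 2>; <0 1 0>; <0 1 1>; <0 1 2>; <1 0 0>; <1 0 1>; <1 0 2>; <1 1 0>; <1 1 1>; <1 1 2>
target <1 1 0> ∈ {PSO}

SC:no TSO:no PSO:yes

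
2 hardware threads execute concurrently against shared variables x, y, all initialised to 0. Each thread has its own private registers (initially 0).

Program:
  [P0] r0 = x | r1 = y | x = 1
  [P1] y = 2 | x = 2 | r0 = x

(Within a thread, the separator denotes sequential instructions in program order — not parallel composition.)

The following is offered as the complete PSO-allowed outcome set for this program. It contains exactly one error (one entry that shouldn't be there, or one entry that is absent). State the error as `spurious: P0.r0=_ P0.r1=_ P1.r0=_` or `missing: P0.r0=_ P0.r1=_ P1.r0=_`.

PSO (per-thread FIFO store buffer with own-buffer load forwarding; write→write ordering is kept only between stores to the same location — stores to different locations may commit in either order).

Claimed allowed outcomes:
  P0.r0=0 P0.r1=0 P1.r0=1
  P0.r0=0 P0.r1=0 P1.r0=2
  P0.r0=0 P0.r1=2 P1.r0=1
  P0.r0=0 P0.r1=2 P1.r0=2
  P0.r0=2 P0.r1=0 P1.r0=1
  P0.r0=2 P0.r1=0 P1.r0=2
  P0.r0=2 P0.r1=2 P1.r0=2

outcome vector order: (P0.r0,P0.r1,P1.r0)
PSO (8): 001; 002; 021; 022; 201; 202; 221; 222
PSO∖claimed = {221}

missing: P0.r0=2 P0.r1=2 P1.r0=1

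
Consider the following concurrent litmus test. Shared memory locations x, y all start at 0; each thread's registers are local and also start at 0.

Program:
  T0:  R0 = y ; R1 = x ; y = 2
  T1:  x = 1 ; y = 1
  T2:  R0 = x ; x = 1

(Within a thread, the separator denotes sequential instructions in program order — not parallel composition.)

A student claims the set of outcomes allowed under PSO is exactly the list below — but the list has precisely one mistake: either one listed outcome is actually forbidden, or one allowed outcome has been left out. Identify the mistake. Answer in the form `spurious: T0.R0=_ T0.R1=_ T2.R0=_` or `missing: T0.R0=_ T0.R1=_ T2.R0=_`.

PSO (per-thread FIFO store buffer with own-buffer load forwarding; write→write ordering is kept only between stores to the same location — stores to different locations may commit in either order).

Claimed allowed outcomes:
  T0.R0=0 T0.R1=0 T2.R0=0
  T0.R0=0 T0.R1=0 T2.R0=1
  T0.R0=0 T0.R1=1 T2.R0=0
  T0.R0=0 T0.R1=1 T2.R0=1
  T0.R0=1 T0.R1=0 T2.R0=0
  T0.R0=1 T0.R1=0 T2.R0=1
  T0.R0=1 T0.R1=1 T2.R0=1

missing: T0.R0=1 T0.R1=1 T2.R0=0

outcome vector order: (T0.R0,T0.R1,T2.R0)
[PSO] allowed = {000, 001, 010, 011, 100, 101, 110, 111}
PSO∖claimed = {110}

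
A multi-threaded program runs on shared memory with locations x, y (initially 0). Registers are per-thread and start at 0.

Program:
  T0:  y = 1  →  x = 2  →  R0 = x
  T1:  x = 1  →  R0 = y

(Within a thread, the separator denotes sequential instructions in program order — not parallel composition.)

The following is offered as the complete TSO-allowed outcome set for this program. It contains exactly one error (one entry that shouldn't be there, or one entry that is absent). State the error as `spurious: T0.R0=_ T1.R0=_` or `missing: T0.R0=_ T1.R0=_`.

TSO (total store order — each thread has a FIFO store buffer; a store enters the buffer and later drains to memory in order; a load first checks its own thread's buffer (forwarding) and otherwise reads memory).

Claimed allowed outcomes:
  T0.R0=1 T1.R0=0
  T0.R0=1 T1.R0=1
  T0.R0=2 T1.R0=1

outcome vector order: (T0.R0,T1.R0)
[TSO] allowed = {(1,0) (1,1) (2,0) (2,1)}
TSO∖claimed = {(2,0)}

missing: T0.R0=2 T1.R0=0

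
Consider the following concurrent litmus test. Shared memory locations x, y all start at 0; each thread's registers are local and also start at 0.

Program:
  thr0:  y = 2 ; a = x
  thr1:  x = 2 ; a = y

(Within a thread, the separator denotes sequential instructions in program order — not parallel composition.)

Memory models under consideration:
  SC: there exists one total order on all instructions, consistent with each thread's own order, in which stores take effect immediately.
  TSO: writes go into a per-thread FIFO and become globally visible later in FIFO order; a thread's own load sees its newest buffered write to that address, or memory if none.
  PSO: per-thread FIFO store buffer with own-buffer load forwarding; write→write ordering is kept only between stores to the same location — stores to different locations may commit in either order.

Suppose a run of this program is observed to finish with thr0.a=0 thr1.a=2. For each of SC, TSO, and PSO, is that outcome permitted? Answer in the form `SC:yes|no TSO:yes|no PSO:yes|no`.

SC:yes TSO:yes PSO:yes

outcome vector order: (thr0.a,thr1.a)
[SC] allowed = {(0,2); (2,0); (2,2)}
[TSO] allowed = {(0,0); (0,2); (2,0); (2,2)}
[PSO] allowed = {(0,0); (0,2); (2,0); (2,2)}
target (0,2) ∈ {SC,TSO,PSO}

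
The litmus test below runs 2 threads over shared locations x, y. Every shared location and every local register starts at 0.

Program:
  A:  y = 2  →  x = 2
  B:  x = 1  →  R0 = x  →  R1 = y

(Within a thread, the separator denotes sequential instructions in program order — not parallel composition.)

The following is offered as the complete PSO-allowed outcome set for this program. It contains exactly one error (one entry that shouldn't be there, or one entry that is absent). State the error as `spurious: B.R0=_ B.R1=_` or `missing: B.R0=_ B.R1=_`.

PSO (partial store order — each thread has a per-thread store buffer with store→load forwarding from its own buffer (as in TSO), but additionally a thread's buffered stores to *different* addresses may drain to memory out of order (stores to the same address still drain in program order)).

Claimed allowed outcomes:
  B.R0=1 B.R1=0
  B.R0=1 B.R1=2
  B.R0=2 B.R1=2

outcome vector order: (B.R0,B.R1)
PSO: 4 outcomes — {1/0, 1/2, 2/0, 2/2}
PSO∖claimed = {2/0}

missing: B.R0=2 B.R1=0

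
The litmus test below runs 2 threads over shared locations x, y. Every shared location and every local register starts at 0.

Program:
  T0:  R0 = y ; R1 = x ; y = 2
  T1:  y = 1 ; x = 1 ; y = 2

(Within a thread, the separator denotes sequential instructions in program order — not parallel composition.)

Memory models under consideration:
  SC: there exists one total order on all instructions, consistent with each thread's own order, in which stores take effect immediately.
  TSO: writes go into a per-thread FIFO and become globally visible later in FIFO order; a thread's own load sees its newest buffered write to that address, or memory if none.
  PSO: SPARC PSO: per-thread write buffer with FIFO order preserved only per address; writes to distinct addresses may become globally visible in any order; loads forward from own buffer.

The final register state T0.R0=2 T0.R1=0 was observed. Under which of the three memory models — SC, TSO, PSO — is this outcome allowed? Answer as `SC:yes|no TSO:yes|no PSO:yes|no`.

outcome vector order: (T0.R0,T0.R1)
SC (5): (0,0); (0,1); (1,0); (1,1); (2,1)
TSO (5): (0,0); (0,1); (1,0); (1,1); (2,1)
PSO (6): (0,0); (0,1); (1,0); (1,1); (2,0); (2,1)
target (2,0) ∈ {PSO}

SC:no TSO:no PSO:yes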